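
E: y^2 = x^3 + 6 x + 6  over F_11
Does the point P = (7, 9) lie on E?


Check whether y^2 = x^3 + 6 x + 6 (mod 11) for (x, y) = (7, 9).
LHS: y^2 = 9^2 mod 11 = 4
RHS: x^3 + 6 x + 6 = 7^3 + 6*7 + 6 mod 11 = 6
LHS != RHS

No, not on the curve


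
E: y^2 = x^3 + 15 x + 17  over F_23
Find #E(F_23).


For each x in F_23, count y with y^2 = x^3 + 15 x + 17 mod 23:
  x = 2: RHS = 9, y in [3, 20]  -> 2 point(s)
  x = 4: RHS = 3, y in [7, 16]  -> 2 point(s)
  x = 6: RHS = 1, y in [1, 22]  -> 2 point(s)
  x = 11: RHS = 18, y in [8, 15]  -> 2 point(s)
  x = 12: RHS = 16, y in [4, 19]  -> 2 point(s)
  x = 14: RHS = 4, y in [2, 21]  -> 2 point(s)
  x = 15: RHS = 6, y in [11, 12]  -> 2 point(s)
  x = 16: RHS = 6, y in [11, 12]  -> 2 point(s)
  x = 18: RHS = 1, y in [1, 22]  -> 2 point(s)
  x = 19: RHS = 8, y in [10, 13]  -> 2 point(s)
  x = 21: RHS = 2, y in [5, 18]  -> 2 point(s)
  x = 22: RHS = 1, y in [1, 22]  -> 2 point(s)
Affine points: 24. Add the point at infinity: total = 25.

#E(F_23) = 25


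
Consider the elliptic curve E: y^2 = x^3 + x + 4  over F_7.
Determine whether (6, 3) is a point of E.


Check whether y^2 = x^3 + 1 x + 4 (mod 7) for (x, y) = (6, 3).
LHS: y^2 = 3^2 mod 7 = 2
RHS: x^3 + 1 x + 4 = 6^3 + 1*6 + 4 mod 7 = 2
LHS = RHS

Yes, on the curve


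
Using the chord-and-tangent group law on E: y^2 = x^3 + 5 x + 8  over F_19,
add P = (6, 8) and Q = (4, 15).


P != Q, so use the chord formula.
s = (y2 - y1) / (x2 - x1) = (7) / (17) mod 19 = 6
x3 = s^2 - x1 - x2 mod 19 = 6^2 - 6 - 4 = 7
y3 = s (x1 - x3) - y1 mod 19 = 6 * (6 - 7) - 8 = 5

P + Q = (7, 5)


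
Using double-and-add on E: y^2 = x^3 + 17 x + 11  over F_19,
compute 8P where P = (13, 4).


k = 8 = 1000_2 (binary, LSB first: 0001)
Double-and-add from P = (13, 4):
  bit 0 = 0: acc unchanged = O
  bit 1 = 0: acc unchanged = O
  bit 2 = 0: acc unchanged = O
  bit 3 = 1: acc = O + (13, 15) = (13, 15)

8P = (13, 15)


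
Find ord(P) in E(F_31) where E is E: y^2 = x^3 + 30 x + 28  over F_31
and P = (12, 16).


Compute successive multiples of P until we hit O:
  1P = (12, 16)
  2P = (16, 27)
  3P = (28, 2)
  4P = (0, 20)
  5P = (26, 30)
  6P = (25, 2)
  7P = (8, 25)
  8P = (18, 13)
  ... (continuing to 31P)
  31P = O

ord(P) = 31


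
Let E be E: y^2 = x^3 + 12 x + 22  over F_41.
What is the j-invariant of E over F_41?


Delta = -16(4 a^3 + 27 b^2) mod 41 = 38
-1728 * (4 a)^3 = -1728 * (4*12)^3 mod 41 = 33
j = 33 * 38^(-1) mod 41 = 30

j = 30 (mod 41)


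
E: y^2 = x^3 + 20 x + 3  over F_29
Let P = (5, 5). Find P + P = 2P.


Doubling: s = (3 x1^2 + a) / (2 y1)
s = (3*5^2 + 20) / (2*5) mod 29 = 24
x3 = s^2 - 2 x1 mod 29 = 24^2 - 2*5 = 15
y3 = s (x1 - x3) - y1 mod 29 = 24 * (5 - 15) - 5 = 16

2P = (15, 16)


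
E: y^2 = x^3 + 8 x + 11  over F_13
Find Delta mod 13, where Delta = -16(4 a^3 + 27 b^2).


4 a^3 + 27 b^2 = 4*8^3 + 27*11^2 = 2048 + 3267 = 5315
Delta = -16 * (5315) = -85040
Delta mod 13 = 6

Delta = 6 (mod 13)


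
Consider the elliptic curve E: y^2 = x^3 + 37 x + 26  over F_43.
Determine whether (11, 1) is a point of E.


Check whether y^2 = x^3 + 37 x + 26 (mod 43) for (x, y) = (11, 1).
LHS: y^2 = 1^2 mod 43 = 1
RHS: x^3 + 37 x + 26 = 11^3 + 37*11 + 26 mod 43 = 1
LHS = RHS

Yes, on the curve


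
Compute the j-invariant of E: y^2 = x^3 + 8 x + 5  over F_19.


Delta = -16(4 a^3 + 27 b^2) mod 19 = 18
-1728 * (4 a)^3 = -1728 * (4*8)^3 mod 19 = 12
j = 12 * 18^(-1) mod 19 = 7

j = 7 (mod 19)


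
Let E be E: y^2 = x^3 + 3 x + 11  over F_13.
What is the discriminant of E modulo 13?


4 a^3 + 27 b^2 = 4*3^3 + 27*11^2 = 108 + 3267 = 3375
Delta = -16 * (3375) = -54000
Delta mod 13 = 2

Delta = 2 (mod 13)


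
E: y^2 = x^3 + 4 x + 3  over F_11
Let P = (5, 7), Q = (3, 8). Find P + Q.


P != Q, so use the chord formula.
s = (y2 - y1) / (x2 - x1) = (1) / (9) mod 11 = 5
x3 = s^2 - x1 - x2 mod 11 = 5^2 - 5 - 3 = 6
y3 = s (x1 - x3) - y1 mod 11 = 5 * (5 - 6) - 7 = 10

P + Q = (6, 10)


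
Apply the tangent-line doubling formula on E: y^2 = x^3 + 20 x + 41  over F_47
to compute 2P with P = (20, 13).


Doubling: s = (3 x1^2 + a) / (2 y1)
s = (3*20^2 + 20) / (2*13) mod 47 = 18
x3 = s^2 - 2 x1 mod 47 = 18^2 - 2*20 = 2
y3 = s (x1 - x3) - y1 mod 47 = 18 * (20 - 2) - 13 = 29

2P = (2, 29)


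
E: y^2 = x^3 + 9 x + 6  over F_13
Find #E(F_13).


For each x in F_13, count y with y^2 = x^3 + 9 x + 6 mod 13:
  x = 1: RHS = 3, y in [4, 9]  -> 2 point(s)
  x = 6: RHS = 3, y in [4, 9]  -> 2 point(s)
  x = 7: RHS = 9, y in [3, 10]  -> 2 point(s)
  x = 9: RHS = 10, y in [6, 7]  -> 2 point(s)
  x = 10: RHS = 4, y in [2, 11]  -> 2 point(s)
  x = 12: RHS = 9, y in [3, 10]  -> 2 point(s)
Affine points: 12. Add the point at infinity: total = 13.

#E(F_13) = 13


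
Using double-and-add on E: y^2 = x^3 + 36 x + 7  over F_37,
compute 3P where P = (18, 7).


k = 3 = 11_2 (binary, LSB first: 11)
Double-and-add from P = (18, 7):
  bit 0 = 1: acc = O + (18, 7) = (18, 7)
  bit 1 = 1: acc = (18, 7) + (5, 4) = (25, 17)

3P = (25, 17)


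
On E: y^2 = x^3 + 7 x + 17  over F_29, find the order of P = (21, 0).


Compute successive multiples of P until we hit O:
  1P = (21, 0)
  2P = O

ord(P) = 2


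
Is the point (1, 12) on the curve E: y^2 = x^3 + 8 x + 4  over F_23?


Check whether y^2 = x^3 + 8 x + 4 (mod 23) for (x, y) = (1, 12).
LHS: y^2 = 12^2 mod 23 = 6
RHS: x^3 + 8 x + 4 = 1^3 + 8*1 + 4 mod 23 = 13
LHS != RHS

No, not on the curve


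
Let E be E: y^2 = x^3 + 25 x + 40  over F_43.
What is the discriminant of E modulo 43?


4 a^3 + 27 b^2 = 4*25^3 + 27*40^2 = 62500 + 43200 = 105700
Delta = -16 * (105700) = -1691200
Delta mod 43 = 33

Delta = 33 (mod 43)


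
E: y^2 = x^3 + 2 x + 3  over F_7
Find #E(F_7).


For each x in F_7, count y with y^2 = x^3 + 2 x + 3 mod 7:
  x = 2: RHS = 1, y in [1, 6]  -> 2 point(s)
  x = 3: RHS = 1, y in [1, 6]  -> 2 point(s)
  x = 6: RHS = 0, y in [0]  -> 1 point(s)
Affine points: 5. Add the point at infinity: total = 6.

#E(F_7) = 6


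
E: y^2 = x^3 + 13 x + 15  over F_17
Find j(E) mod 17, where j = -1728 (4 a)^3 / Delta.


Delta = -16(4 a^3 + 27 b^2) mod 17 = 5
-1728 * (4 a)^3 = -1728 * (4*13)^3 mod 17 = 6
j = 6 * 5^(-1) mod 17 = 8

j = 8 (mod 17)


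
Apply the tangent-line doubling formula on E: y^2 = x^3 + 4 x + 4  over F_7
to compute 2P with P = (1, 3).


Doubling: s = (3 x1^2 + a) / (2 y1)
s = (3*1^2 + 4) / (2*3) mod 7 = 0
x3 = s^2 - 2 x1 mod 7 = 0^2 - 2*1 = 5
y3 = s (x1 - x3) - y1 mod 7 = 0 * (1 - 5) - 3 = 4

2P = (5, 4)


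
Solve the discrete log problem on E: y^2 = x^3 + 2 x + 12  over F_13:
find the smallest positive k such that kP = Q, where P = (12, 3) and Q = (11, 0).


Enumerate multiples of P until we hit Q = (11, 0):
  1P = (12, 3)
  2P = (11, 0)
Match found at i = 2.

k = 2


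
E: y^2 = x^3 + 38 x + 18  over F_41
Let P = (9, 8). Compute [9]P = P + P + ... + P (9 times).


k = 9 = 1001_2 (binary, LSB first: 1001)
Double-and-add from P = (9, 8):
  bit 0 = 1: acc = O + (9, 8) = (9, 8)
  bit 1 = 0: acc unchanged = (9, 8)
  bit 2 = 0: acc unchanged = (9, 8)
  bit 3 = 1: acc = (9, 8) + (40, 26) = (10, 2)

9P = (10, 2)


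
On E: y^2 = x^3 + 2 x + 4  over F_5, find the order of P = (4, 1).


Compute successive multiples of P until we hit O:
  1P = (4, 1)
  2P = (2, 4)
  3P = (0, 3)
  4P = (0, 2)
  5P = (2, 1)
  6P = (4, 4)
  7P = O

ord(P) = 7


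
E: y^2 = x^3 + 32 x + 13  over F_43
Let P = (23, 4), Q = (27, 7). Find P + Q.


P != Q, so use the chord formula.
s = (y2 - y1) / (x2 - x1) = (3) / (4) mod 43 = 33
x3 = s^2 - x1 - x2 mod 43 = 33^2 - 23 - 27 = 7
y3 = s (x1 - x3) - y1 mod 43 = 33 * (23 - 7) - 4 = 8

P + Q = (7, 8)


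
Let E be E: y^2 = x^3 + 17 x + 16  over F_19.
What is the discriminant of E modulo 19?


4 a^3 + 27 b^2 = 4*17^3 + 27*16^2 = 19652 + 6912 = 26564
Delta = -16 * (26564) = -425024
Delta mod 19 = 6

Delta = 6 (mod 19)


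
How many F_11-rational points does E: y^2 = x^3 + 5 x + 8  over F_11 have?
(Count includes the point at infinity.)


For each x in F_11, count y with y^2 = x^3 + 5 x + 8 mod 11:
  x = 1: RHS = 3, y in [5, 6]  -> 2 point(s)
  x = 2: RHS = 4, y in [2, 9]  -> 2 point(s)
  x = 4: RHS = 4, y in [2, 9]  -> 2 point(s)
  x = 5: RHS = 4, y in [2, 9]  -> 2 point(s)
  x = 6: RHS = 1, y in [1, 10]  -> 2 point(s)
  x = 7: RHS = 1, y in [1, 10]  -> 2 point(s)
  x = 9: RHS = 1, y in [1, 10]  -> 2 point(s)
Affine points: 14. Add the point at infinity: total = 15.

#E(F_11) = 15


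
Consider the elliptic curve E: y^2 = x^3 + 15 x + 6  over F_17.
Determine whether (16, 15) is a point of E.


Check whether y^2 = x^3 + 15 x + 6 (mod 17) for (x, y) = (16, 15).
LHS: y^2 = 15^2 mod 17 = 4
RHS: x^3 + 15 x + 6 = 16^3 + 15*16 + 6 mod 17 = 7
LHS != RHS

No, not on the curve


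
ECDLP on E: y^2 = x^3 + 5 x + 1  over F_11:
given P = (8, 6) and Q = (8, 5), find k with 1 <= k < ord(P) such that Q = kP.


Enumerate multiples of P until we hit Q = (8, 5):
  1P = (8, 6)
  2P = (7, 4)
  3P = (0, 10)
  4P = (6, 4)
  5P = (9, 4)
  6P = (9, 7)
  7P = (6, 7)
  8P = (0, 1)
  9P = (7, 7)
  10P = (8, 5)
Match found at i = 10.

k = 10


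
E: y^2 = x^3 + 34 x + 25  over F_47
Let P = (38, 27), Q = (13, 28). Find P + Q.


P != Q, so use the chord formula.
s = (y2 - y1) / (x2 - x1) = (1) / (22) mod 47 = 15
x3 = s^2 - x1 - x2 mod 47 = 15^2 - 38 - 13 = 33
y3 = s (x1 - x3) - y1 mod 47 = 15 * (38 - 33) - 27 = 1

P + Q = (33, 1)


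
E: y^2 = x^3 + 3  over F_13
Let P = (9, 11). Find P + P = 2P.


Doubling: s = (3 x1^2 + a) / (2 y1)
s = (3*9^2 + 0) / (2*11) mod 13 = 1
x3 = s^2 - 2 x1 mod 13 = 1^2 - 2*9 = 9
y3 = s (x1 - x3) - y1 mod 13 = 1 * (9 - 9) - 11 = 2

2P = (9, 2)


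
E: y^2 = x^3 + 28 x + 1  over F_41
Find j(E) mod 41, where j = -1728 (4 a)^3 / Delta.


Delta = -16(4 a^3 + 27 b^2) mod 41 = 38
-1728 * (4 a)^3 = -1728 * (4*28)^3 mod 41 = 32
j = 32 * 38^(-1) mod 41 = 3

j = 3 (mod 41)


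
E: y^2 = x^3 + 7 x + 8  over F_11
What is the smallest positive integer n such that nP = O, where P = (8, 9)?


Compute successive multiples of P until we hit O:
  1P = (8, 9)
  2P = (4, 1)
  3P = (3, 1)
  4P = (3, 10)
  5P = (4, 10)
  6P = (8, 2)
  7P = O

ord(P) = 7


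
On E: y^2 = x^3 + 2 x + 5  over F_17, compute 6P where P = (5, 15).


k = 6 = 110_2 (binary, LSB first: 011)
Double-and-add from P = (5, 15):
  bit 0 = 0: acc unchanged = O
  bit 1 = 1: acc = O + (11, 7) = (11, 7)
  bit 2 = 1: acc = (11, 7) + (4, 14) = (3, 2)

6P = (3, 2)


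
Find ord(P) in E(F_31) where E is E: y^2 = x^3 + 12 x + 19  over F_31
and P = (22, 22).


Compute successive multiples of P until we hit O:
  1P = (22, 22)
  2P = (6, 20)
  3P = (19, 21)
  4P = (28, 7)
  5P = (26, 19)
  6P = (1, 1)
  7P = (9, 22)
  8P = (0, 9)
  ... (continuing to 20P)
  20P = O

ord(P) = 20


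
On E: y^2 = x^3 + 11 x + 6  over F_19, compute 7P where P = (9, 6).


k = 7 = 111_2 (binary, LSB first: 111)
Double-and-add from P = (9, 6):
  bit 0 = 1: acc = O + (9, 6) = (9, 6)
  bit 1 = 1: acc = (9, 6) + (2, 6) = (8, 13)
  bit 2 = 1: acc = (8, 13) + (13, 3) = (2, 13)

7P = (2, 13)


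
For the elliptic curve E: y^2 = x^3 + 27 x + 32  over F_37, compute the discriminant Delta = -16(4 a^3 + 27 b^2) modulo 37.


4 a^3 + 27 b^2 = 4*27^3 + 27*32^2 = 78732 + 27648 = 106380
Delta = -16 * (106380) = -1702080
Delta mod 37 = 31

Delta = 31 (mod 37)


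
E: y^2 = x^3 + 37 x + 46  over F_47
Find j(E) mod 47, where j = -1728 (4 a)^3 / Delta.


Delta = -16(4 a^3 + 27 b^2) mod 47 = 24
-1728 * (4 a)^3 = -1728 * (4*37)^3 mod 47 = 13
j = 13 * 24^(-1) mod 47 = 26

j = 26 (mod 47)


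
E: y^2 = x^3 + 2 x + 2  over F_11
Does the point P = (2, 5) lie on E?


Check whether y^2 = x^3 + 2 x + 2 (mod 11) for (x, y) = (2, 5).
LHS: y^2 = 5^2 mod 11 = 3
RHS: x^3 + 2 x + 2 = 2^3 + 2*2 + 2 mod 11 = 3
LHS = RHS

Yes, on the curve


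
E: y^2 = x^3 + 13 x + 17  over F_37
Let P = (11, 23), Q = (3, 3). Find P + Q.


P != Q, so use the chord formula.
s = (y2 - y1) / (x2 - x1) = (17) / (29) mod 37 = 21
x3 = s^2 - x1 - x2 mod 37 = 21^2 - 11 - 3 = 20
y3 = s (x1 - x3) - y1 mod 37 = 21 * (11 - 20) - 23 = 10

P + Q = (20, 10)


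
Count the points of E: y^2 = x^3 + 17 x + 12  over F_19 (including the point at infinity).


For each x in F_19, count y with y^2 = x^3 + 17 x + 12 mod 19:
  x = 1: RHS = 11, y in [7, 12]  -> 2 point(s)
  x = 2: RHS = 16, y in [4, 15]  -> 2 point(s)
  x = 4: RHS = 11, y in [7, 12]  -> 2 point(s)
  x = 6: RHS = 7, y in [8, 11]  -> 2 point(s)
  x = 9: RHS = 1, y in [1, 18]  -> 2 point(s)
  x = 10: RHS = 4, y in [2, 17]  -> 2 point(s)
  x = 12: RHS = 6, y in [5, 14]  -> 2 point(s)
  x = 13: RHS = 17, y in [6, 13]  -> 2 point(s)
  x = 14: RHS = 11, y in [7, 12]  -> 2 point(s)
Affine points: 18. Add the point at infinity: total = 19.

#E(F_19) = 19


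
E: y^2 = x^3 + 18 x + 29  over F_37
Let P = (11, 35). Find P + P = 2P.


Doubling: s = (3 x1^2 + a) / (2 y1)
s = (3*11^2 + 18) / (2*35) mod 37 = 25
x3 = s^2 - 2 x1 mod 37 = 25^2 - 2*11 = 11
y3 = s (x1 - x3) - y1 mod 37 = 25 * (11 - 11) - 35 = 2

2P = (11, 2)


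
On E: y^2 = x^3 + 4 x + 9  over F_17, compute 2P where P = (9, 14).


k = 2 = 10_2 (binary, LSB first: 01)
Double-and-add from P = (9, 14):
  bit 0 = 0: acc unchanged = O
  bit 1 = 1: acc = O + (14, 2) = (14, 2)

2P = (14, 2)


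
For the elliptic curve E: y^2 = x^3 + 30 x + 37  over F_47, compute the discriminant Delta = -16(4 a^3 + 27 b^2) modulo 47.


4 a^3 + 27 b^2 = 4*30^3 + 27*37^2 = 108000 + 36963 = 144963
Delta = -16 * (144963) = -2319408
Delta mod 47 = 42

Delta = 42 (mod 47)


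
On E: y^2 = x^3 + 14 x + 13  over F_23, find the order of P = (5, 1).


Compute successive multiples of P until we hit O:
  1P = (5, 1)
  2P = (21, 0)
  3P = (5, 22)
  4P = O

ord(P) = 4


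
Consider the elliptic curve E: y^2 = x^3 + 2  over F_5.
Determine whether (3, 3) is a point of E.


Check whether y^2 = x^3 + 0 x + 2 (mod 5) for (x, y) = (3, 3).
LHS: y^2 = 3^2 mod 5 = 4
RHS: x^3 + 0 x + 2 = 3^3 + 0*3 + 2 mod 5 = 4
LHS = RHS

Yes, on the curve


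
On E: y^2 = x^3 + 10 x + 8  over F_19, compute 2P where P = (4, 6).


Doubling: s = (3 x1^2 + a) / (2 y1)
s = (3*4^2 + 10) / (2*6) mod 19 = 8
x3 = s^2 - 2 x1 mod 19 = 8^2 - 2*4 = 18
y3 = s (x1 - x3) - y1 mod 19 = 8 * (4 - 18) - 6 = 15

2P = (18, 15)


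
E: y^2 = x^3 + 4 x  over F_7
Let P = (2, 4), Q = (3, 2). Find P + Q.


P != Q, so use the chord formula.
s = (y2 - y1) / (x2 - x1) = (5) / (1) mod 7 = 5
x3 = s^2 - x1 - x2 mod 7 = 5^2 - 2 - 3 = 6
y3 = s (x1 - x3) - y1 mod 7 = 5 * (2 - 6) - 4 = 4

P + Q = (6, 4)


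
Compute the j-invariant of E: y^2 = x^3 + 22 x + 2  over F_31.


Delta = -16(4 a^3 + 27 b^2) mod 31 = 9
-1728 * (4 a)^3 = -1728 * (4*22)^3 mod 31 = 23
j = 23 * 9^(-1) mod 31 = 6

j = 6 (mod 31)


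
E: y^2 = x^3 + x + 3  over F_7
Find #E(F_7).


For each x in F_7, count y with y^2 = x^3 + 1 x + 3 mod 7:
  x = 4: RHS = 1, y in [1, 6]  -> 2 point(s)
  x = 5: RHS = 0, y in [0]  -> 1 point(s)
  x = 6: RHS = 1, y in [1, 6]  -> 2 point(s)
Affine points: 5. Add the point at infinity: total = 6.

#E(F_7) = 6


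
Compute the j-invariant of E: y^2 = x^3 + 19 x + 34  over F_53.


Delta = -16(4 a^3 + 27 b^2) mod 53 = 50
-1728 * (4 a)^3 = -1728 * (4*19)^3 mod 53 = 47
j = 47 * 50^(-1) mod 53 = 2

j = 2 (mod 53)


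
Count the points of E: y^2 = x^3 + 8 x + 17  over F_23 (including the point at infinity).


For each x in F_23, count y with y^2 = x^3 + 8 x + 17 mod 23:
  x = 1: RHS = 3, y in [7, 16]  -> 2 point(s)
  x = 2: RHS = 18, y in [8, 15]  -> 2 point(s)
  x = 7: RHS = 2, y in [5, 18]  -> 2 point(s)
  x = 8: RHS = 18, y in [8, 15]  -> 2 point(s)
  x = 9: RHS = 13, y in [6, 17]  -> 2 point(s)
  x = 10: RHS = 16, y in [4, 19]  -> 2 point(s)
  x = 12: RHS = 1, y in [1, 22]  -> 2 point(s)
  x = 13: RHS = 18, y in [8, 15]  -> 2 point(s)
  x = 15: RHS = 16, y in [4, 19]  -> 2 point(s)
  x = 16: RHS = 9, y in [3, 20]  -> 2 point(s)
  x = 17: RHS = 6, y in [11, 12]  -> 2 point(s)
  x = 18: RHS = 13, y in [6, 17]  -> 2 point(s)
  x = 19: RHS = 13, y in [6, 17]  -> 2 point(s)
  x = 20: RHS = 12, y in [9, 14]  -> 2 point(s)
  x = 21: RHS = 16, y in [4, 19]  -> 2 point(s)
  x = 22: RHS = 8, y in [10, 13]  -> 2 point(s)
Affine points: 32. Add the point at infinity: total = 33.

#E(F_23) = 33


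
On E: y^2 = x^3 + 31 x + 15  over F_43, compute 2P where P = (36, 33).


Doubling: s = (3 x1^2 + a) / (2 y1)
s = (3*36^2 + 31) / (2*33) mod 43 = 4
x3 = s^2 - 2 x1 mod 43 = 4^2 - 2*36 = 30
y3 = s (x1 - x3) - y1 mod 43 = 4 * (36 - 30) - 33 = 34

2P = (30, 34)


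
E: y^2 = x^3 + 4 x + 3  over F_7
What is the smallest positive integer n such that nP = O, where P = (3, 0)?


Compute successive multiples of P until we hit O:
  1P = (3, 0)
  2P = O

ord(P) = 2


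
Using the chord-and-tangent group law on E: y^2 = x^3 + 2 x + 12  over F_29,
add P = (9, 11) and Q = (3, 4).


P != Q, so use the chord formula.
s = (y2 - y1) / (x2 - x1) = (22) / (23) mod 29 = 6
x3 = s^2 - x1 - x2 mod 29 = 6^2 - 9 - 3 = 24
y3 = s (x1 - x3) - y1 mod 29 = 6 * (9 - 24) - 11 = 15

P + Q = (24, 15)


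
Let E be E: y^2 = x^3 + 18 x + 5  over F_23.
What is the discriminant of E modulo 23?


4 a^3 + 27 b^2 = 4*18^3 + 27*5^2 = 23328 + 675 = 24003
Delta = -16 * (24003) = -384048
Delta mod 23 = 6

Delta = 6 (mod 23)


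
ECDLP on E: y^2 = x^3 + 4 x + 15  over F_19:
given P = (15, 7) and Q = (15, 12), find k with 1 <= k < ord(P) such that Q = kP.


Enumerate multiples of P until we hit Q = (15, 12):
  1P = (15, 7)
  2P = (9, 18)
  3P = (1, 18)
  4P = (1, 1)
  5P = (9, 1)
  6P = (15, 12)
Match found at i = 6.

k = 6


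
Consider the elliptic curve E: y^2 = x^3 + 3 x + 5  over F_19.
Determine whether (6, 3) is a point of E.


Check whether y^2 = x^3 + 3 x + 5 (mod 19) for (x, y) = (6, 3).
LHS: y^2 = 3^2 mod 19 = 9
RHS: x^3 + 3 x + 5 = 6^3 + 3*6 + 5 mod 19 = 11
LHS != RHS

No, not on the curve


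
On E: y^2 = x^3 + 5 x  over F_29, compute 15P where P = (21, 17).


k = 15 = 1111_2 (binary, LSB first: 1111)
Double-and-add from P = (21, 17):
  bit 0 = 1: acc = O + (21, 17) = (21, 17)
  bit 1 = 1: acc = (21, 17) + (7, 1) = (10, 8)
  bit 2 = 1: acc = (10, 8) + (20, 26) = (15, 12)
  bit 3 = 1: acc = (15, 12) + (9, 22) = (11, 20)

15P = (11, 20)


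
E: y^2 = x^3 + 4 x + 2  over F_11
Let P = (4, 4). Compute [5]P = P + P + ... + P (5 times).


k = 5 = 101_2 (binary, LSB first: 101)
Double-and-add from P = (4, 4):
  bit 0 = 1: acc = O + (4, 4) = (4, 4)
  bit 1 = 0: acc unchanged = (4, 4)
  bit 2 = 1: acc = (4, 4) + (4, 4) = (4, 7)

5P = (4, 7)


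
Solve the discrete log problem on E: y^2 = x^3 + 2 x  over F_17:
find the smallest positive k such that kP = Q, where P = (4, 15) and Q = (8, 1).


Enumerate multiples of P until we hit Q = (8, 1):
  1P = (4, 15)
  2P = (8, 1)
Match found at i = 2.

k = 2


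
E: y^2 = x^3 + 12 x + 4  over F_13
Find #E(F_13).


For each x in F_13, count y with y^2 = x^3 + 12 x + 4 mod 13:
  x = 0: RHS = 4, y in [2, 11]  -> 2 point(s)
  x = 1: RHS = 4, y in [2, 11]  -> 2 point(s)
  x = 2: RHS = 10, y in [6, 7]  -> 2 point(s)
  x = 4: RHS = 12, y in [5, 8]  -> 2 point(s)
  x = 8: RHS = 1, y in [1, 12]  -> 2 point(s)
  x = 9: RHS = 9, y in [3, 10]  -> 2 point(s)
  x = 12: RHS = 4, y in [2, 11]  -> 2 point(s)
Affine points: 14. Add the point at infinity: total = 15.

#E(F_13) = 15


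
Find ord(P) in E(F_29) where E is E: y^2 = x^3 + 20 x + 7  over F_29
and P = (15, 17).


Compute successive multiples of P until we hit O:
  1P = (15, 17)
  2P = (6, 16)
  3P = (3, 23)
  4P = (4, 21)
  5P = (19, 24)
  6P = (18, 14)
  7P = (26, 23)
  8P = (1, 17)
  ... (continuing to 22P)
  22P = O

ord(P) = 22


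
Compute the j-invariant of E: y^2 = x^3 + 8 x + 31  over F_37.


Delta = -16(4 a^3 + 27 b^2) mod 37 = 2
-1728 * (4 a)^3 = -1728 * (4*8)^3 mod 37 = 31
j = 31 * 2^(-1) mod 37 = 34

j = 34 (mod 37)


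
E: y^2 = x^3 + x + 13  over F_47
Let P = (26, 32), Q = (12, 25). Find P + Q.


P != Q, so use the chord formula.
s = (y2 - y1) / (x2 - x1) = (40) / (33) mod 47 = 24
x3 = s^2 - x1 - x2 mod 47 = 24^2 - 26 - 12 = 21
y3 = s (x1 - x3) - y1 mod 47 = 24 * (26 - 21) - 32 = 41

P + Q = (21, 41)


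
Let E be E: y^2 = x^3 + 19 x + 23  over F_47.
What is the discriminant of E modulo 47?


4 a^3 + 27 b^2 = 4*19^3 + 27*23^2 = 27436 + 14283 = 41719
Delta = -16 * (41719) = -667504
Delta mod 47 = 37

Delta = 37 (mod 47)


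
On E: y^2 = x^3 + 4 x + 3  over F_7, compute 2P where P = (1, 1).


Doubling: s = (3 x1^2 + a) / (2 y1)
s = (3*1^2 + 4) / (2*1) mod 7 = 0
x3 = s^2 - 2 x1 mod 7 = 0^2 - 2*1 = 5
y3 = s (x1 - x3) - y1 mod 7 = 0 * (1 - 5) - 1 = 6

2P = (5, 6)


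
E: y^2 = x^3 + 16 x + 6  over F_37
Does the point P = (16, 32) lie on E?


Check whether y^2 = x^3 + 16 x + 6 (mod 37) for (x, y) = (16, 32).
LHS: y^2 = 32^2 mod 37 = 25
RHS: x^3 + 16 x + 6 = 16^3 + 16*16 + 6 mod 37 = 29
LHS != RHS

No, not on the curve


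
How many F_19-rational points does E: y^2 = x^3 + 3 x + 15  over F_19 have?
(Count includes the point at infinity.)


For each x in F_19, count y with y^2 = x^3 + 3 x + 15 mod 19:
  x = 1: RHS = 0, y in [0]  -> 1 point(s)
  x = 8: RHS = 0, y in [0]  -> 1 point(s)
  x = 9: RHS = 11, y in [7, 12]  -> 2 point(s)
  x = 10: RHS = 0, y in [0]  -> 1 point(s)
  x = 11: RHS = 11, y in [7, 12]  -> 2 point(s)
  x = 13: RHS = 9, y in [3, 16]  -> 2 point(s)
  x = 16: RHS = 17, y in [6, 13]  -> 2 point(s)
  x = 17: RHS = 1, y in [1, 18]  -> 2 point(s)
  x = 18: RHS = 11, y in [7, 12]  -> 2 point(s)
Affine points: 15. Add the point at infinity: total = 16.

#E(F_19) = 16


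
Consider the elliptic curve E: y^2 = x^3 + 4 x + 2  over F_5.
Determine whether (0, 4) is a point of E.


Check whether y^2 = x^3 + 4 x + 2 (mod 5) for (x, y) = (0, 4).
LHS: y^2 = 4^2 mod 5 = 1
RHS: x^3 + 4 x + 2 = 0^3 + 4*0 + 2 mod 5 = 2
LHS != RHS

No, not on the curve


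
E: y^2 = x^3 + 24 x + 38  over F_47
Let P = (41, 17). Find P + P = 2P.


Doubling: s = (3 x1^2 + a) / (2 y1)
s = (3*41^2 + 24) / (2*17) mod 47 = 26
x3 = s^2 - 2 x1 mod 47 = 26^2 - 2*41 = 30
y3 = s (x1 - x3) - y1 mod 47 = 26 * (41 - 30) - 17 = 34

2P = (30, 34)


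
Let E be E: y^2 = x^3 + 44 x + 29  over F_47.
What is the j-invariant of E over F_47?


Delta = -16(4 a^3 + 27 b^2) mod 47 = 34
-1728 * (4 a)^3 = -1728 * (4*44)^3 mod 47 = 27
j = 27 * 34^(-1) mod 47 = 16

j = 16 (mod 47)


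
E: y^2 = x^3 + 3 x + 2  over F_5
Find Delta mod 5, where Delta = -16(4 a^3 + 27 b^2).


4 a^3 + 27 b^2 = 4*3^3 + 27*2^2 = 108 + 108 = 216
Delta = -16 * (216) = -3456
Delta mod 5 = 4

Delta = 4 (mod 5)


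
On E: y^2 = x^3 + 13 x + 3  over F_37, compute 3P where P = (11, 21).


k = 3 = 11_2 (binary, LSB first: 11)
Double-and-add from P = (11, 21):
  bit 0 = 1: acc = O + (11, 21) = (11, 21)
  bit 1 = 1: acc = (11, 21) + (12, 0) = (11, 16)

3P = (11, 16)


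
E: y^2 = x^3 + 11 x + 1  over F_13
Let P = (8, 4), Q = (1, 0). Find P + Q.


P != Q, so use the chord formula.
s = (y2 - y1) / (x2 - x1) = (9) / (6) mod 13 = 8
x3 = s^2 - x1 - x2 mod 13 = 8^2 - 8 - 1 = 3
y3 = s (x1 - x3) - y1 mod 13 = 8 * (8 - 3) - 4 = 10

P + Q = (3, 10)


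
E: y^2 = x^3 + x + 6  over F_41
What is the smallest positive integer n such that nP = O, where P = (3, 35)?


Compute successive multiples of P until we hit O:
  1P = (3, 35)
  2P = (4, 22)
  3P = (39, 23)
  4P = (31, 29)
  5P = (6, 33)
  6P = (37, 15)
  7P = (10, 27)
  8P = (36, 32)
  ... (continuing to 45P)
  45P = O

ord(P) = 45


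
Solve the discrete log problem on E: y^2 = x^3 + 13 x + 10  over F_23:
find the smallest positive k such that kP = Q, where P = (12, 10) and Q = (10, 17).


Enumerate multiples of P until we hit Q = (10, 17):
  1P = (12, 10)
  2P = (1, 22)
  3P = (11, 14)
  4P = (16, 6)
  5P = (19, 20)
  6P = (10, 6)
  7P = (5, 4)
  8P = (18, 21)
  9P = (20, 6)
  10P = (20, 17)
  11P = (18, 2)
  12P = (5, 19)
  13P = (10, 17)
Match found at i = 13.

k = 13


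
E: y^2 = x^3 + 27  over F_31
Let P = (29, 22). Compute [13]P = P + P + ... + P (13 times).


k = 13 = 1101_2 (binary, LSB first: 1011)
Double-and-add from P = (29, 22):
  bit 0 = 1: acc = O + (29, 22) = (29, 22)
  bit 1 = 0: acc unchanged = (29, 22)
  bit 2 = 1: acc = (29, 22) + (5, 11) = (2, 2)
  bit 3 = 1: acc = (2, 2) + (25, 11) = (29, 9)

13P = (29, 9)


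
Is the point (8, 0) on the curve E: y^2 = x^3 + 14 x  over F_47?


Check whether y^2 = x^3 + 14 x + 0 (mod 47) for (x, y) = (8, 0).
LHS: y^2 = 0^2 mod 47 = 0
RHS: x^3 + 14 x + 0 = 8^3 + 14*8 + 0 mod 47 = 13
LHS != RHS

No, not on the curve


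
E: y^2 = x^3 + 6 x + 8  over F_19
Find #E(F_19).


For each x in F_19, count y with y^2 = x^3 + 6 x + 8 mod 19:
  x = 2: RHS = 9, y in [3, 16]  -> 2 point(s)
  x = 4: RHS = 1, y in [1, 18]  -> 2 point(s)
  x = 5: RHS = 11, y in [7, 12]  -> 2 point(s)
  x = 8: RHS = 17, y in [6, 13]  -> 2 point(s)
  x = 10: RHS = 4, y in [2, 17]  -> 2 point(s)
  x = 14: RHS = 5, y in [9, 10]  -> 2 point(s)
  x = 16: RHS = 1, y in [1, 18]  -> 2 point(s)
  x = 17: RHS = 7, y in [8, 11]  -> 2 point(s)
  x = 18: RHS = 1, y in [1, 18]  -> 2 point(s)
Affine points: 18. Add the point at infinity: total = 19.

#E(F_19) = 19


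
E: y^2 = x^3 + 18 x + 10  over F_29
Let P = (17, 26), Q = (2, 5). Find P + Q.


P != Q, so use the chord formula.
s = (y2 - y1) / (x2 - x1) = (8) / (14) mod 29 = 13
x3 = s^2 - x1 - x2 mod 29 = 13^2 - 17 - 2 = 5
y3 = s (x1 - x3) - y1 mod 29 = 13 * (17 - 5) - 26 = 14

P + Q = (5, 14)


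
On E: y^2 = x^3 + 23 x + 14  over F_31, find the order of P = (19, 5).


Compute successive multiples of P until we hit O:
  1P = (19, 5)
  2P = (25, 1)
  3P = (15, 13)
  4P = (1, 21)
  5P = (16, 13)
  6P = (10, 2)
  7P = (9, 19)
  8P = (0, 18)
  ... (continuing to 22P)
  22P = O

ord(P) = 22


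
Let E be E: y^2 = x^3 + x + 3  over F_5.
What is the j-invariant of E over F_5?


Delta = -16(4 a^3 + 27 b^2) mod 5 = 3
-1728 * (4 a)^3 = -1728 * (4*1)^3 mod 5 = 3
j = 3 * 3^(-1) mod 5 = 1

j = 1 (mod 5)


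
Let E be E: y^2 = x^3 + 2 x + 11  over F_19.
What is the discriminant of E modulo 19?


4 a^3 + 27 b^2 = 4*2^3 + 27*11^2 = 32 + 3267 = 3299
Delta = -16 * (3299) = -52784
Delta mod 19 = 17

Delta = 17 (mod 19)


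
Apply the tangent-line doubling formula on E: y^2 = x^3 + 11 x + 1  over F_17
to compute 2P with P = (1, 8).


Doubling: s = (3 x1^2 + a) / (2 y1)
s = (3*1^2 + 11) / (2*8) mod 17 = 3
x3 = s^2 - 2 x1 mod 17 = 3^2 - 2*1 = 7
y3 = s (x1 - x3) - y1 mod 17 = 3 * (1 - 7) - 8 = 8

2P = (7, 8)


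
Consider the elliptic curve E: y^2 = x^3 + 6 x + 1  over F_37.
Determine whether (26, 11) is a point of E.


Check whether y^2 = x^3 + 6 x + 1 (mod 37) for (x, y) = (26, 11).
LHS: y^2 = 11^2 mod 37 = 10
RHS: x^3 + 6 x + 1 = 26^3 + 6*26 + 1 mod 37 = 10
LHS = RHS

Yes, on the curve


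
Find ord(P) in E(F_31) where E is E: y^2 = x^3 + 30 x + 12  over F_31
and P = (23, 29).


Compute successive multiples of P until we hit O:
  1P = (23, 29)
  2P = (4, 17)
  3P = (5, 15)
  4P = (17, 17)
  5P = (26, 27)
  6P = (10, 14)
  7P = (3, 6)
  8P = (25, 9)
  ... (continuing to 21P)
  21P = O

ord(P) = 21


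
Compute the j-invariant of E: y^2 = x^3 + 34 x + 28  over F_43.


Delta = -16(4 a^3 + 27 b^2) mod 43 = 24
-1728 * (4 a)^3 = -1728 * (4*34)^3 mod 43 = 8
j = 8 * 24^(-1) mod 43 = 29

j = 29 (mod 43)


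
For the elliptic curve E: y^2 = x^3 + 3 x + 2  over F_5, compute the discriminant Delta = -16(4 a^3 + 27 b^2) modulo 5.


4 a^3 + 27 b^2 = 4*3^3 + 27*2^2 = 108 + 108 = 216
Delta = -16 * (216) = -3456
Delta mod 5 = 4

Delta = 4 (mod 5)


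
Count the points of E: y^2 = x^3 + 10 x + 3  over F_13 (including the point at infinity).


For each x in F_13, count y with y^2 = x^3 + 10 x + 3 mod 13:
  x = 0: RHS = 3, y in [4, 9]  -> 2 point(s)
  x = 1: RHS = 1, y in [1, 12]  -> 2 point(s)
  x = 4: RHS = 3, y in [4, 9]  -> 2 point(s)
  x = 5: RHS = 9, y in [3, 10]  -> 2 point(s)
  x = 7: RHS = 0, y in [0]  -> 1 point(s)
  x = 8: RHS = 10, y in [6, 7]  -> 2 point(s)
  x = 9: RHS = 3, y in [4, 9]  -> 2 point(s)
  x = 11: RHS = 1, y in [1, 12]  -> 2 point(s)
Affine points: 15. Add the point at infinity: total = 16.

#E(F_13) = 16


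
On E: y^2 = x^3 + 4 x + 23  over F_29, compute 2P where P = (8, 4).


Doubling: s = (3 x1^2 + a) / (2 y1)
s = (3*8^2 + 4) / (2*4) mod 29 = 10
x3 = s^2 - 2 x1 mod 29 = 10^2 - 2*8 = 26
y3 = s (x1 - x3) - y1 mod 29 = 10 * (8 - 26) - 4 = 19

2P = (26, 19)


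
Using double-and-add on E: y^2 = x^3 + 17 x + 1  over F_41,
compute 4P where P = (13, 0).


k = 4 = 100_2 (binary, LSB first: 001)
Double-and-add from P = (13, 0):
  bit 0 = 0: acc unchanged = O
  bit 1 = 0: acc unchanged = O
  bit 2 = 1: acc = O + O = O

4P = O


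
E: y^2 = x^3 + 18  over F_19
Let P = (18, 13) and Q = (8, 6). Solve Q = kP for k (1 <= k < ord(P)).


Enumerate multiples of P until we hit Q = (8, 6):
  1P = (18, 13)
  2P = (8, 13)
  3P = (12, 6)
  4P = (12, 13)
  5P = (8, 6)
Match found at i = 5.

k = 5


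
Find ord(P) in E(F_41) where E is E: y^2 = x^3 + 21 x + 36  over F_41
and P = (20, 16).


Compute successive multiples of P until we hit O:
  1P = (20, 16)
  2P = (2, 2)
  3P = (11, 32)
  4P = (0, 35)
  5P = (30, 14)
  6P = (14, 32)
  7P = (5, 26)
  8P = (21, 12)
  ... (continuing to 39P)
  39P = O

ord(P) = 39


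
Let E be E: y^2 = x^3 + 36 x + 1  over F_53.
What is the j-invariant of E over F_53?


Delta = -16(4 a^3 + 27 b^2) mod 53 = 28
-1728 * (4 a)^3 = -1728 * (4*36)^3 mod 53 = 39
j = 39 * 28^(-1) mod 53 = 26

j = 26 (mod 53)


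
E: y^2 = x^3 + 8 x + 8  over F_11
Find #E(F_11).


For each x in F_11, count y with y^2 = x^3 + 8 x + 8 mod 11:
  x = 3: RHS = 4, y in [2, 9]  -> 2 point(s)
  x = 4: RHS = 5, y in [4, 7]  -> 2 point(s)
  x = 7: RHS = 0, y in [0]  -> 1 point(s)
  x = 8: RHS = 1, y in [1, 10]  -> 2 point(s)
Affine points: 7. Add the point at infinity: total = 8.

#E(F_11) = 8


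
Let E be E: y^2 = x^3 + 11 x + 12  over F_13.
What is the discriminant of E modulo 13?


4 a^3 + 27 b^2 = 4*11^3 + 27*12^2 = 5324 + 3888 = 9212
Delta = -16 * (9212) = -147392
Delta mod 13 = 2

Delta = 2 (mod 13)


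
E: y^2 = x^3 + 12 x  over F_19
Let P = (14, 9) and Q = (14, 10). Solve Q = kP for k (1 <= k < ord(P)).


Enumerate multiples of P until we hit Q = (14, 10):
  1P = (14, 9)
  2P = (17, 5)
  3P = (13, 15)
  4P = (9, 18)
  5P = (0, 0)
  6P = (9, 1)
  7P = (13, 4)
  8P = (17, 14)
  9P = (14, 10)
Match found at i = 9.

k = 9


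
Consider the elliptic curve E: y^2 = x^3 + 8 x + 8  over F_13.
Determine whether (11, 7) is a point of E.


Check whether y^2 = x^3 + 8 x + 8 (mod 13) for (x, y) = (11, 7).
LHS: y^2 = 7^2 mod 13 = 10
RHS: x^3 + 8 x + 8 = 11^3 + 8*11 + 8 mod 13 = 10
LHS = RHS

Yes, on the curve


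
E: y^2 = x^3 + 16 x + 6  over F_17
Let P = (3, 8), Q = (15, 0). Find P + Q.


P != Q, so use the chord formula.
s = (y2 - y1) / (x2 - x1) = (9) / (12) mod 17 = 5
x3 = s^2 - x1 - x2 mod 17 = 5^2 - 3 - 15 = 7
y3 = s (x1 - x3) - y1 mod 17 = 5 * (3 - 7) - 8 = 6

P + Q = (7, 6)


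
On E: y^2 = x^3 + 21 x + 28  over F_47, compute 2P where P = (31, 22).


Doubling: s = (3 x1^2 + a) / (2 y1)
s = (3*31^2 + 21) / (2*22) mod 47 = 19
x3 = s^2 - 2 x1 mod 47 = 19^2 - 2*31 = 17
y3 = s (x1 - x3) - y1 mod 47 = 19 * (31 - 17) - 22 = 9

2P = (17, 9)


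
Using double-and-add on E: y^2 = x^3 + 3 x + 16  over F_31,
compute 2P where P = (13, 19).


k = 2 = 10_2 (binary, LSB first: 01)
Double-and-add from P = (13, 19):
  bit 0 = 0: acc unchanged = O
  bit 1 = 1: acc = O + (9, 20) = (9, 20)

2P = (9, 20)


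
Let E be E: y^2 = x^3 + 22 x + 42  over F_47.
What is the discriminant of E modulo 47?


4 a^3 + 27 b^2 = 4*22^3 + 27*42^2 = 42592 + 47628 = 90220
Delta = -16 * (90220) = -1443520
Delta mod 47 = 38

Delta = 38 (mod 47)


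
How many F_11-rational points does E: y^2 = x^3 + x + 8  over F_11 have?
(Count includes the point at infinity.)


For each x in F_11, count y with y^2 = x^3 + 1 x + 8 mod 11:
  x = 3: RHS = 5, y in [4, 7]  -> 2 point(s)
  x = 8: RHS = 0, y in [0]  -> 1 point(s)
  x = 9: RHS = 9, y in [3, 8]  -> 2 point(s)
Affine points: 5. Add the point at infinity: total = 6.

#E(F_11) = 6


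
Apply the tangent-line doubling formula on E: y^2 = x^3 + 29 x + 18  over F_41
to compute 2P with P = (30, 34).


Doubling: s = (3 x1^2 + a) / (2 y1)
s = (3*30^2 + 29) / (2*34) mod 41 = 13
x3 = s^2 - 2 x1 mod 41 = 13^2 - 2*30 = 27
y3 = s (x1 - x3) - y1 mod 41 = 13 * (30 - 27) - 34 = 5

2P = (27, 5)


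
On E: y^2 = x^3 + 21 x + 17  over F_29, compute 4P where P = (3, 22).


k = 4 = 100_2 (binary, LSB first: 001)
Double-and-add from P = (3, 22):
  bit 0 = 0: acc unchanged = O
  bit 1 = 0: acc unchanged = O
  bit 2 = 1: acc = O + (4, 22) = (4, 22)

4P = (4, 22)


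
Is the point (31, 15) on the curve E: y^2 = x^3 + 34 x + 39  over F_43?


Check whether y^2 = x^3 + 34 x + 39 (mod 43) for (x, y) = (31, 15).
LHS: y^2 = 15^2 mod 43 = 10
RHS: x^3 + 34 x + 39 = 31^3 + 34*31 + 39 mod 43 = 10
LHS = RHS

Yes, on the curve


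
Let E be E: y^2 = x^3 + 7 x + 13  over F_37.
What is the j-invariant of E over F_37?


Delta = -16(4 a^3 + 27 b^2) mod 37 = 19
-1728 * (4 a)^3 = -1728 * (4*7)^3 mod 37 = 10
j = 10 * 19^(-1) mod 37 = 20

j = 20 (mod 37)


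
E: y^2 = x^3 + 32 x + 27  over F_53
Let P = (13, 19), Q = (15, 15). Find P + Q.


P != Q, so use the chord formula.
s = (y2 - y1) / (x2 - x1) = (49) / (2) mod 53 = 51
x3 = s^2 - x1 - x2 mod 53 = 51^2 - 13 - 15 = 29
y3 = s (x1 - x3) - y1 mod 53 = 51 * (13 - 29) - 19 = 13

P + Q = (29, 13)


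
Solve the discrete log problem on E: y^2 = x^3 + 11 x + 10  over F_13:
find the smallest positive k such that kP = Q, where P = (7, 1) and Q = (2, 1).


Enumerate multiples of P until we hit Q = (2, 1):
  1P = (7, 1)
  2P = (0, 6)
  3P = (2, 1)
Match found at i = 3.

k = 3


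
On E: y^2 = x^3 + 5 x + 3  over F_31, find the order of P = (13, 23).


Compute successive multiples of P until we hit O:
  1P = (13, 23)
  2P = (6, 1)
  3P = (1, 28)
  4P = (26, 16)
  5P = (11, 26)
  6P = (17, 14)
  7P = (8, 20)
  8P = (24, 20)
  ... (continuing to 41P)
  41P = O

ord(P) = 41


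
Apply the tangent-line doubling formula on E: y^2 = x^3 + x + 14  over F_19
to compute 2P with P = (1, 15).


Doubling: s = (3 x1^2 + a) / (2 y1)
s = (3*1^2 + 1) / (2*15) mod 19 = 9
x3 = s^2 - 2 x1 mod 19 = 9^2 - 2*1 = 3
y3 = s (x1 - x3) - y1 mod 19 = 9 * (1 - 3) - 15 = 5

2P = (3, 5)


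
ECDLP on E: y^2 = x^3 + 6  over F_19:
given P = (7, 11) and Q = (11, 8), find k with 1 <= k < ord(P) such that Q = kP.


Enumerate multiples of P until we hit Q = (11, 8):
  1P = (7, 11)
  2P = (12, 10)
  3P = (16, 6)
  4P = (1, 11)
  5P = (11, 8)
Match found at i = 5.

k = 5


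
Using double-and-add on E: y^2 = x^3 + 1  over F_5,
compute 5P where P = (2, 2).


k = 5 = 101_2 (binary, LSB first: 101)
Double-and-add from P = (2, 2):
  bit 0 = 1: acc = O + (2, 2) = (2, 2)
  bit 1 = 0: acc unchanged = (2, 2)
  bit 2 = 1: acc = (2, 2) + (0, 1) = (2, 3)

5P = (2, 3)


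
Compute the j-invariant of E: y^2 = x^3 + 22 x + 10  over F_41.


Delta = -16(4 a^3 + 27 b^2) mod 41 = 3
-1728 * (4 a)^3 = -1728 * (4*22)^3 mod 41 = 16
j = 16 * 3^(-1) mod 41 = 19

j = 19 (mod 41)


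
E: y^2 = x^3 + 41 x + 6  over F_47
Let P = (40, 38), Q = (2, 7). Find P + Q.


P != Q, so use the chord formula.
s = (y2 - y1) / (x2 - x1) = (16) / (9) mod 47 = 7
x3 = s^2 - x1 - x2 mod 47 = 7^2 - 40 - 2 = 7
y3 = s (x1 - x3) - y1 mod 47 = 7 * (40 - 7) - 38 = 5

P + Q = (7, 5)


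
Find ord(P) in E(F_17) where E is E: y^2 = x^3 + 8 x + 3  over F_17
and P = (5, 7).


Compute successive multiples of P until we hit O:
  1P = (5, 7)
  2P = (15, 9)
  3P = (12, 12)
  4P = (13, 14)
  5P = (8, 1)
  6P = (8, 16)
  7P = (13, 3)
  8P = (12, 5)
  ... (continuing to 11P)
  11P = O

ord(P) = 11


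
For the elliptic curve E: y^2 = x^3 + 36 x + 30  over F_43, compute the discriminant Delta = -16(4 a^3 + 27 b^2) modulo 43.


4 a^3 + 27 b^2 = 4*36^3 + 27*30^2 = 186624 + 24300 = 210924
Delta = -16 * (210924) = -3374784
Delta mod 43 = 28

Delta = 28 (mod 43)


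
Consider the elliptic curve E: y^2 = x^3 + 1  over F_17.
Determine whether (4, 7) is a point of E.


Check whether y^2 = x^3 + 0 x + 1 (mod 17) for (x, y) = (4, 7).
LHS: y^2 = 7^2 mod 17 = 15
RHS: x^3 + 0 x + 1 = 4^3 + 0*4 + 1 mod 17 = 14
LHS != RHS

No, not on the curve


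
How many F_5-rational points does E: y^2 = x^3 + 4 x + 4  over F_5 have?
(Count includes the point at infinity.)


For each x in F_5, count y with y^2 = x^3 + 4 x + 4 mod 5:
  x = 0: RHS = 4, y in [2, 3]  -> 2 point(s)
  x = 1: RHS = 4, y in [2, 3]  -> 2 point(s)
  x = 2: RHS = 0, y in [0]  -> 1 point(s)
  x = 4: RHS = 4, y in [2, 3]  -> 2 point(s)
Affine points: 7. Add the point at infinity: total = 8.

#E(F_5) = 8


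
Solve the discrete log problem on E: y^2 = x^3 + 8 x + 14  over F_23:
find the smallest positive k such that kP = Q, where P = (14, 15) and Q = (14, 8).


Enumerate multiples of P until we hit Q = (14, 8):
  1P = (14, 15)
  2P = (4, 15)
  3P = (5, 8)
  4P = (10, 6)
  5P = (17, 7)
  6P = (17, 16)
  7P = (10, 17)
  8P = (5, 15)
  9P = (4, 8)
  10P = (14, 8)
Match found at i = 10.

k = 10


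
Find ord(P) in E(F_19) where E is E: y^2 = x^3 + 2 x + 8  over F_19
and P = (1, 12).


Compute successive multiples of P until we hit O:
  1P = (1, 12)
  2P = (18, 9)
  3P = (7, 17)
  4P = (8, 17)
  5P = (14, 14)
  6P = (2, 1)
  7P = (4, 2)
  8P = (4, 17)
  ... (continuing to 15P)
  15P = O

ord(P) = 15


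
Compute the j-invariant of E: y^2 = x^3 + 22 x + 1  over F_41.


Delta = -16(4 a^3 + 27 b^2) mod 41 = 8
-1728 * (4 a)^3 = -1728 * (4*22)^3 mod 41 = 16
j = 16 * 8^(-1) mod 41 = 2

j = 2 (mod 41)


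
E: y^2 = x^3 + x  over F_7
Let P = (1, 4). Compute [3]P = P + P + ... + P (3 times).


k = 3 = 11_2 (binary, LSB first: 11)
Double-and-add from P = (1, 4):
  bit 0 = 1: acc = O + (1, 4) = (1, 4)
  bit 1 = 1: acc = (1, 4) + (0, 0) = (1, 3)

3P = (1, 3)


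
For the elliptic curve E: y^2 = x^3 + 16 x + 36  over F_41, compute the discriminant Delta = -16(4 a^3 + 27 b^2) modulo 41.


4 a^3 + 27 b^2 = 4*16^3 + 27*36^2 = 16384 + 34992 = 51376
Delta = -16 * (51376) = -822016
Delta mod 41 = 34

Delta = 34 (mod 41)


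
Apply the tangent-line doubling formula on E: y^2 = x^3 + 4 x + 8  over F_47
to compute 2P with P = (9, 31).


Doubling: s = (3 x1^2 + a) / (2 y1)
s = (3*9^2 + 4) / (2*31) mod 47 = 29
x3 = s^2 - 2 x1 mod 47 = 29^2 - 2*9 = 24
y3 = s (x1 - x3) - y1 mod 47 = 29 * (9 - 24) - 31 = 4

2P = (24, 4)


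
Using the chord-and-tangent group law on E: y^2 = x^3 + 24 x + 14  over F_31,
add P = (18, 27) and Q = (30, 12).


P != Q, so use the chord formula.
s = (y2 - y1) / (x2 - x1) = (16) / (12) mod 31 = 22
x3 = s^2 - x1 - x2 mod 31 = 22^2 - 18 - 30 = 2
y3 = s (x1 - x3) - y1 mod 31 = 22 * (18 - 2) - 27 = 15

P + Q = (2, 15)


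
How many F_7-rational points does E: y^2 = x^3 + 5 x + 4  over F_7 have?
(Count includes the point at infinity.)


For each x in F_7, count y with y^2 = x^3 + 5 x + 4 mod 7:
  x = 0: RHS = 4, y in [2, 5]  -> 2 point(s)
  x = 2: RHS = 1, y in [1, 6]  -> 2 point(s)
  x = 3: RHS = 4, y in [2, 5]  -> 2 point(s)
  x = 4: RHS = 4, y in [2, 5]  -> 2 point(s)
  x = 5: RHS = 0, y in [0]  -> 1 point(s)
Affine points: 9. Add the point at infinity: total = 10.

#E(F_7) = 10


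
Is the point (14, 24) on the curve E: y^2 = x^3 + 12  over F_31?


Check whether y^2 = x^3 + 0 x + 12 (mod 31) for (x, y) = (14, 24).
LHS: y^2 = 24^2 mod 31 = 18
RHS: x^3 + 0 x + 12 = 14^3 + 0*14 + 12 mod 31 = 28
LHS != RHS

No, not on the curve


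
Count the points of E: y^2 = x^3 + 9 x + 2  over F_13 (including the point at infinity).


For each x in F_13, count y with y^2 = x^3 + 9 x + 2 mod 13:
  x = 1: RHS = 12, y in [5, 8]  -> 2 point(s)
  x = 3: RHS = 4, y in [2, 11]  -> 2 point(s)
  x = 5: RHS = 3, y in [4, 9]  -> 2 point(s)
  x = 6: RHS = 12, y in [5, 8]  -> 2 point(s)
  x = 8: RHS = 1, y in [1, 12]  -> 2 point(s)
  x = 10: RHS = 0, y in [0]  -> 1 point(s)
Affine points: 11. Add the point at infinity: total = 12.

#E(F_13) = 12
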